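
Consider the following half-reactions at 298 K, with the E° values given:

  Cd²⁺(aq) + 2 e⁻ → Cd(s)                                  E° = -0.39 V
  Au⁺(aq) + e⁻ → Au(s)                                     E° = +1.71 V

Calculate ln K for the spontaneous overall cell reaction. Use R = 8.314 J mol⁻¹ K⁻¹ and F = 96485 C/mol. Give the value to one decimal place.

163.6

Cathode: Au⁺/Au; anode: Cd²⁺/Cd. E°cell = (+1.71) − (-0.39) = +2.10 V, with n = 2.
ΔG° = −nFE° = −RT ln K, so ln K = nFE°/(RT) = (2)(96485)(+2.10) / ((8.314)(298)) = 163.562.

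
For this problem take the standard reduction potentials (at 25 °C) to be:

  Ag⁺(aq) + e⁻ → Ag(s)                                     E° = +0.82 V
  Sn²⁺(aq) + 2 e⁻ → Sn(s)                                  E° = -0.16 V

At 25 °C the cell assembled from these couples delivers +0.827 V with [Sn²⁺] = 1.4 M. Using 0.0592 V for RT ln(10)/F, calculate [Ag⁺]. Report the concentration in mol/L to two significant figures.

0.0031 M

Ag⁺/Ag is the cathode, Sn²⁺/Sn the anode: E°cell = +0.98 V, n = 2.
Overall reaction: 2 Ag⁺(aq) + Sn(s) → 2 Ag(s) + Sn²⁺(aq); Q = [Sn²⁺]^1/[Ag⁺]^2.
From E = E° − (0.0592/n) log Q: log Q = (E° − E)·n/0.0592 = (+0.98 − (+0.827))·2/0.0592 = 5.1689.
So 2·log[Ag⁺] = 1·log(1.4) − log Q = 0.1461 − (5.1689) = -5.0228; log[Ag⁺] = -5.0228 / 2 = -2.5114; [Ag⁺] = 10^(-2.5114) ≈ 0.0031 M.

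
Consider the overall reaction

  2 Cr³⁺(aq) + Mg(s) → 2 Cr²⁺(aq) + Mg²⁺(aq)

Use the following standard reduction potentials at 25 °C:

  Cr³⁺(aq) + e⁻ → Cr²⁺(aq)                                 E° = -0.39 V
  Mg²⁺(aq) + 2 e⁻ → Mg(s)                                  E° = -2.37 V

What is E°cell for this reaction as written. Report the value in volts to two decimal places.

The Cr³⁺/Cr²⁺ couple has the higher reduction potential, so it is the cathode; Mg²⁺/Mg is oxidised at the anode.
E°cell = E°(cathode) − E°(anode) = (-0.39) − (-2.37) = +1.98 V.

+1.98 V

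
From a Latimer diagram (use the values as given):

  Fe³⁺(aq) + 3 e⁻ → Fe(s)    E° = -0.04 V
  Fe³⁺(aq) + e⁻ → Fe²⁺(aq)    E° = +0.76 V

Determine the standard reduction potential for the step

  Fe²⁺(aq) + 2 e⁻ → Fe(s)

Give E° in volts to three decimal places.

-0.440 V

Sequential free energies add, so n₃E°₃ = n₁E°₁ + n₂E°₂.
With n₃ = 3, and the known step contributing 1×(+0.76) V, the unknown satisfies 2·E° = 3×(-0.04) − 1×(+0.76) = -0.880.
E° = -0.880 / 2 = -0.440 V.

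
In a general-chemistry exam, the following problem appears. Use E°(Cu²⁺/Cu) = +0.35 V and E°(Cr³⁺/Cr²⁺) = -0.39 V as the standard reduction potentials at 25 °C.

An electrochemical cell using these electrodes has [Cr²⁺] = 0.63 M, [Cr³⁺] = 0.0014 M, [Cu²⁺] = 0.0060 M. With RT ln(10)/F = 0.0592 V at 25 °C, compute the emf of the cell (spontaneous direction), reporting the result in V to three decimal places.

Cu²⁺/Cu is the cathode (higher E°), Cr³⁺/Cr²⁺ the anode: E°cell = +0.35 − (-0.39) = +0.74 V, n = 2.
Overall: Cu²⁺(aq) + 2 Cr²⁺(aq) → Cu(s) + 2 Cr³⁺(aq)
Q = [Cr³⁺]^2 / ([Cu²⁺]·[Cr²⁺]^2); log Q = -3.085.
E = E° − (0.0592/n) log Q = +0.74 − (0.0592/2)(-3.085) = +0.831 V.

+0.831 V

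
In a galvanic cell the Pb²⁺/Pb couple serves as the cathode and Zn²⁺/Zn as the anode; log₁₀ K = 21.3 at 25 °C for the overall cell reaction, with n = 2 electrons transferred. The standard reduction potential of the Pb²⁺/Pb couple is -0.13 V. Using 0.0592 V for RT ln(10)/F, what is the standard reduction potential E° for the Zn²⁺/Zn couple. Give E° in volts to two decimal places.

-0.76 V

E°cell = (0.0592/n)·log K = (0.0592/2)(21.3) = +0.630 V.
Since Pb²⁺/Pb is the cathode and Zn²⁺/Zn the anode, E°cell = E°(Pb²⁺/Pb) − E°(Zn²⁺/Zn).
So E°(Zn²⁺/Zn) = E°(Pb²⁺/Pb) − E°cell = (-0.13) − (+0.630) = -0.76 V.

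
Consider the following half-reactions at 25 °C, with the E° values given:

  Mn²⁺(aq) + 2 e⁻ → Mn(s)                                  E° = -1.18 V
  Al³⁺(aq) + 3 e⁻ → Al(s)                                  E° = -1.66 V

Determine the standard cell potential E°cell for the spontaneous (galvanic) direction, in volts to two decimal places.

The Mn²⁺/Mn couple has the higher reduction potential, so it is the cathode; Al³⁺/Al is oxidised at the anode.
E°cell = E°(cathode) − E°(anode) = (-1.18) − (-1.66) = +0.48 V.
Since E°cell > 0, the reaction is spontaneous under standard conditions.

+0.48 V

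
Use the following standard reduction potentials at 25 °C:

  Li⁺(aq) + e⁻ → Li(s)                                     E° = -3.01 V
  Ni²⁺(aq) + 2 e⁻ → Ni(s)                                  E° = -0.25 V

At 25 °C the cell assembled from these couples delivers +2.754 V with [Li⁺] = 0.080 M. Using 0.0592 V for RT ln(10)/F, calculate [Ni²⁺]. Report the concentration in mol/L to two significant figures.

0.0040 M

Ni²⁺/Ni is the cathode, Li⁺/Li the anode: E°cell = +2.76 V, n = 2.
Overall reaction: Ni²⁺(aq) + 2 Li(s) → Ni(s) + 2 Li⁺(aq); Q = [Li⁺]^2/[Ni²⁺]^1.
From E = E° − (0.0592/n) log Q: log Q = (E° − E)·n/0.0592 = (+2.76 − (+2.754))·2/0.0592 = 0.2027.
So 1·log[Ni²⁺] = 2·log(0.08) − log Q = -2.1938 − (0.2027) = -2.3965; [Ni²⁺] = 10^(-2.3965) ≈ 0.0040 M.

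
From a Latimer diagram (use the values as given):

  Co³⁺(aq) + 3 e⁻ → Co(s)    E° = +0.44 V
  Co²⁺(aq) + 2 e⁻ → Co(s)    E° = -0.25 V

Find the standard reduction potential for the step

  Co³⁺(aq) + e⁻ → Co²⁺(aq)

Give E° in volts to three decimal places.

+1.820 V

Sequential free energies add, so n₃E°₃ = n₁E°₁ + n₂E°₂.
With n₃ = 3, and the known step contributing 2×(-0.25) V, the unknown satisfies 1·E° = 3×(+0.44) − 2×(-0.25) = +1.820.
E° = +1.820 / 1 = +1.820 V.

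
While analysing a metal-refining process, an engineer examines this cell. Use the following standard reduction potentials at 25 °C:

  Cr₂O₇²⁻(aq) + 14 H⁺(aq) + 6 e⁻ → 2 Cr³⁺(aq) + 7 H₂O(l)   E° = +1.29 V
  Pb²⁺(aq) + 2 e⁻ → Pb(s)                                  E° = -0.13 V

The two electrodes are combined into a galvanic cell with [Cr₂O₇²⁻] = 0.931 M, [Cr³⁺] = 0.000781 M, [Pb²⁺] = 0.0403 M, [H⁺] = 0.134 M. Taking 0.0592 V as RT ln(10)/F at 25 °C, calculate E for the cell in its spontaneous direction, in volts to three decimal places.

Cr₂O₇²⁻/Cr³⁺ is the cathode (higher E°), Pb²⁺/Pb the anode: E°cell = +1.29 − (-0.13) = +1.42 V, n = 6.
Overall: Cr₂O₇²⁻(aq) + 14 H⁺(aq) + 3 Pb(s) → 2 Cr³⁺(aq) + 7 H₂O(l) + 3 Pb²⁺(aq)
Q = [Cr³⁺]^2·[Pb²⁺]^3 / ([Cr₂O₇²⁻]·[H⁺]^14); log Q = 1.853.
E = E° − (0.0592/n) log Q = +1.42 − (0.0592/6)(1.853) = +1.402 V.

+1.402 V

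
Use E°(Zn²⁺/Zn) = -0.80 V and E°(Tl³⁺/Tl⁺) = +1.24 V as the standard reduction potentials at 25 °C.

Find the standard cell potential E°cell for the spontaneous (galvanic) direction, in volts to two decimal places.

+2.04 V

The Tl³⁺/Tl⁺ couple has the higher reduction potential, so it is the cathode; Zn²⁺/Zn is oxidised at the anode.
E°cell = E°(cathode) − E°(anode) = (+1.24) − (-0.80) = +2.04 V.
Since E°cell > 0, the reaction is spontaneous under standard conditions.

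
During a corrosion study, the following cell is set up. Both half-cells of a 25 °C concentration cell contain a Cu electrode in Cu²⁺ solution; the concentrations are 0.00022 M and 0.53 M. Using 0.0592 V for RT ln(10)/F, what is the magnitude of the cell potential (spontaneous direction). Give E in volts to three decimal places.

For a concentration cell E°cell = 0. The 0.53 M side is the cathode (reduction is favoured where [Cu²⁺] is higher).
With n = 2, E = −(0.0592/2) log([Cu²⁺]ₐₙ/[Cu²⁺]꜀ₐₜ) = −(0.0592/2) log(0.00022/0.53) = −(0.0592/2)(-3.382) = +0.100 V.

+0.100 V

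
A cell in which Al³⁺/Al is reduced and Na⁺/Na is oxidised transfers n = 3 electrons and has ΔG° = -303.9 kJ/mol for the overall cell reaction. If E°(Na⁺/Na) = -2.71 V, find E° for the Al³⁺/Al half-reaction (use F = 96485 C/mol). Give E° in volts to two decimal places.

-1.66 V

E°cell = −ΔG°/(nF) = −(-303.9×10³)/((3)(96485)) = +1.050 V.
Since Al³⁺/Al is the cathode and Na⁺/Na the anode, E°cell = E°(Al³⁺/Al) − E°(Na⁺/Na).
So E°(Al³⁺/Al) = E°cell + E°(Na⁺/Na) = +1.050 + (-2.71) = -1.66 V.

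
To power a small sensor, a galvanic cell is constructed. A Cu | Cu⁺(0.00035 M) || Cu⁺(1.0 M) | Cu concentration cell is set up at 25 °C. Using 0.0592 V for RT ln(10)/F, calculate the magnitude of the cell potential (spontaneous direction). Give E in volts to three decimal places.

For a concentration cell E°cell = 0. The 1.0 M side is the cathode (reduction is favoured where [Cu⁺] is higher).
With n = 1, E = −(0.0592/1) log([Cu⁺]ₐₙ/[Cu⁺]꜀ₐₜ) = −(0.0592/1) log(0.00035/1) = −(0.0592/1)(-3.456) = +0.205 V.

+0.205 V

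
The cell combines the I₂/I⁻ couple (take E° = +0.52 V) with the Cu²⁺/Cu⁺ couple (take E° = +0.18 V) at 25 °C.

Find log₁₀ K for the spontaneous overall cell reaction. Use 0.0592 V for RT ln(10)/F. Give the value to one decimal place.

Cathode: I₂/I⁻; anode: Cu²⁺/Cu⁺. E°cell = +0.34 V, n = 2.
log K = nE°cell / 0.0592 = (2)(+0.34) / 0.0592 = 11.5.

11.5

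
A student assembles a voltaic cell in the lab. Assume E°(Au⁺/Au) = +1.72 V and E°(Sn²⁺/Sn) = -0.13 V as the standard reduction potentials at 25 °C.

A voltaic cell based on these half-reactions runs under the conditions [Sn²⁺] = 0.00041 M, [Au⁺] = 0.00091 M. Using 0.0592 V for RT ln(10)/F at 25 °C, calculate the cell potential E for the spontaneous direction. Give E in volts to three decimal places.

+1.770 V

Au⁺/Au is the cathode (higher E°), Sn²⁺/Sn the anode: E°cell = +1.72 − (-0.13) = +1.85 V, n = 2.
Overall: 2 Au⁺(aq) + Sn(s) → 2 Au(s) + Sn²⁺(aq)
Q = [Sn²⁺] / ([Au⁺]^2); log Q = 2.695.
E = E° − (0.0592/n) log Q = +1.85 − (0.0592/2)(2.695) = +1.770 V.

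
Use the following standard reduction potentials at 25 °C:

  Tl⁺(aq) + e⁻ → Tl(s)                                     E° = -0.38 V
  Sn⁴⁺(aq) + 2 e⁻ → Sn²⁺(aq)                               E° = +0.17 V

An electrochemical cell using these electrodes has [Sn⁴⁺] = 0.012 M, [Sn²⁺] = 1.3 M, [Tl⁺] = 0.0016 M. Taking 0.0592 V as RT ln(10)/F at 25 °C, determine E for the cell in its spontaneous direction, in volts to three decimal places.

+0.655 V

Sn⁴⁺/Sn²⁺ is the cathode (higher E°), Tl⁺/Tl the anode: E°cell = +0.17 − (-0.38) = +0.55 V, n = 2.
Overall: Sn⁴⁺(aq) + 2 Tl(s) → Sn²⁺(aq) + 2 Tl⁺(aq)
Q = [Sn²⁺]·[Tl⁺]^2 / ([Sn⁴⁺]); log Q = -3.557.
E = E° − (0.0592/n) log Q = +0.55 − (0.0592/2)(-3.557) = +0.655 V.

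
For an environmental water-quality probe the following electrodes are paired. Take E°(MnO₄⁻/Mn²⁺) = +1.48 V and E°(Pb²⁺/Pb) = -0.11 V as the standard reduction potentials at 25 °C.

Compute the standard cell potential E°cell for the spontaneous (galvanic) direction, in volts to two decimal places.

+1.59 V

The MnO₄⁻/Mn²⁺ couple has the higher reduction potential, so it is the cathode; Pb²⁺/Pb is oxidised at the anode.
E°cell = E°(cathode) − E°(anode) = (+1.48) − (-0.11) = +1.59 V.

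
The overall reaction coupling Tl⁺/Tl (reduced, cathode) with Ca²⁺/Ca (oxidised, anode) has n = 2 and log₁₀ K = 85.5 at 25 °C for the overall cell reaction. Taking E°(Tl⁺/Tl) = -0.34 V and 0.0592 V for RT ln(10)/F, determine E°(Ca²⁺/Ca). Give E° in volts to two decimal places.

E°cell = (0.0592/n)·log K = (0.0592/2)(85.5) = +2.531 V.
Since Tl⁺/Tl is the cathode and Ca²⁺/Ca the anode, E°cell = E°(Tl⁺/Tl) − E°(Ca²⁺/Ca).
So E°(Ca²⁺/Ca) = E°(Tl⁺/Tl) − E°cell = (-0.34) − (+2.531) = -2.87 V.

-2.87 V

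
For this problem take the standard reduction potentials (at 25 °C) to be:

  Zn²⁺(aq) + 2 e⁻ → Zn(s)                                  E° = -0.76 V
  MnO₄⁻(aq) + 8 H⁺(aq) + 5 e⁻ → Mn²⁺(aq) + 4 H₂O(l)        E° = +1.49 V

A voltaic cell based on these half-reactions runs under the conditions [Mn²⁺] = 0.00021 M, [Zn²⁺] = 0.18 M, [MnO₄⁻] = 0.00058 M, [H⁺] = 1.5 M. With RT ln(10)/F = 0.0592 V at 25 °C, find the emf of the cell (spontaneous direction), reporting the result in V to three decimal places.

+2.294 V

MnO₄⁻/Mn²⁺ is the cathode (higher E°), Zn²⁺/Zn the anode: E°cell = +1.49 − (-0.76) = +2.25 V, n = 10.
Overall: 2 MnO₄⁻(aq) + 16 H⁺(aq) + 5 Zn(s) → 2 Mn²⁺(aq) + 8 H₂O(l) + 5 Zn²⁺(aq)
Q = [Mn²⁺]^2·[Zn²⁺]^5 / ([MnO₄⁻]^2·[H⁺]^16); log Q = -7.424.
E = E° − (0.0592/n) log Q = +2.25 − (0.0592/10)(-7.424) = +2.294 V.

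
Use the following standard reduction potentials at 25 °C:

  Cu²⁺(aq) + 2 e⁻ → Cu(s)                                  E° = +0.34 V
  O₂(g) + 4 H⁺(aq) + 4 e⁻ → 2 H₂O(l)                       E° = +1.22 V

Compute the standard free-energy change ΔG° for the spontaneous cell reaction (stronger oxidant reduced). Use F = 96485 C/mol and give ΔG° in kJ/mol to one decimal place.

O₂/H₂O (E° = +1.22 V) is the cathode; Cu²⁺/Cu (E° = +0.34 V) is the anode, so E°cell = +0.88 V.
Balancing electrons gives n = 4 (lcm of 4 and 2).
ΔG° = −nFE° = −(4)(96485)(+0.88) = -339,627 J = -339.6 kJ/mol.

-339.6 kJ/mol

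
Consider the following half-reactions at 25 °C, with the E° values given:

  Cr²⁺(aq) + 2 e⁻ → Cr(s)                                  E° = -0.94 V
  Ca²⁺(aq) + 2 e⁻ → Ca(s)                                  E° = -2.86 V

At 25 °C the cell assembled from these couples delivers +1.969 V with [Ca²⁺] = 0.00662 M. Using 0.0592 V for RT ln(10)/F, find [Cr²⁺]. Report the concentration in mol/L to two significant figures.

0.30 M

Cr²⁺/Cr is the cathode, Ca²⁺/Ca the anode: E°cell = +1.92 V, n = 2.
Overall reaction: Cr²⁺(aq) + Ca(s) → Cr(s) + Ca²⁺(aq); Q = [Ca²⁺]^1/[Cr²⁺]^1.
From E = E° − (0.0592/n) log Q: log Q = (E° − E)·n/0.0592 = (+1.92 − (+1.969))·2/0.0592 = -1.6554.
So 1·log[Cr²⁺] = 1·log(0.00662) − log Q = -2.1791 − (-1.6554) = -0.5237; [Cr²⁺] = 10^(-0.5237) ≈ 0.30 M.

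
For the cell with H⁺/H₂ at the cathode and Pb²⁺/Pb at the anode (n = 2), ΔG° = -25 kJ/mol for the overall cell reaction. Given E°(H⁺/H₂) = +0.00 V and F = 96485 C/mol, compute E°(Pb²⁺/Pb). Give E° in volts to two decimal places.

E°cell = −ΔG°/(nF) = −(-25×10³)/((2)(96485)) = +0.130 V.
Since H⁺/H₂ is the cathode and Pb²⁺/Pb the anode, E°cell = E°(H⁺/H₂) − E°(Pb²⁺/Pb).
So E°(Pb²⁺/Pb) = E°(H⁺/H₂) − E°cell = (+0.00) − (+0.130) = -0.13 V.

-0.13 V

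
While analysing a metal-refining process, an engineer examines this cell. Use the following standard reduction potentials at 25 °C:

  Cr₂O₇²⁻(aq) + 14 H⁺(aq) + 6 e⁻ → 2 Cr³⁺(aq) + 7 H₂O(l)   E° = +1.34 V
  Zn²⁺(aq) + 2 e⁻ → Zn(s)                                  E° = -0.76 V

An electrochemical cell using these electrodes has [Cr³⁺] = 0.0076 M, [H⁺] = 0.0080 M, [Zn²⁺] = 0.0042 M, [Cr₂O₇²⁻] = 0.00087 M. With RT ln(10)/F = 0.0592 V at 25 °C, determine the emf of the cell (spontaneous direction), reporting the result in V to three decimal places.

Cr₂O₇²⁻/Cr³⁺ is the cathode (higher E°), Zn²⁺/Zn the anode: E°cell = +1.34 − (-0.76) = +2.10 V, n = 6.
Overall: Cr₂O₇²⁻(aq) + 14 H⁺(aq) + 3 Zn(s) → 2 Cr³⁺(aq) + 7 H₂O(l) + 3 Zn²⁺(aq)
Q = [Cr³⁺]^2·[Zn²⁺]^3 / ([Cr₂O₇²⁻]·[H⁺]^14); log Q = 21.049.
E = E° − (0.0592/n) log Q = +2.10 − (0.0592/6)(21.049) = +1.892 V.

+1.892 V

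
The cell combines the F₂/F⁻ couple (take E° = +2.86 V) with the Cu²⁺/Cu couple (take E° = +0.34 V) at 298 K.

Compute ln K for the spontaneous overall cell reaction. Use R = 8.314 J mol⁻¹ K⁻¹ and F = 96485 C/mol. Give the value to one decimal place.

196.3

Cathode: F₂/F⁻; anode: Cu²⁺/Cu. E°cell = (+2.86) − (+0.34) = +2.52 V, with n = 2.
ΔG° = −nFE° = −RT ln K, so ln K = nFE°/(RT) = (2)(96485)(+2.52) / ((8.314)(298)) = 196.275.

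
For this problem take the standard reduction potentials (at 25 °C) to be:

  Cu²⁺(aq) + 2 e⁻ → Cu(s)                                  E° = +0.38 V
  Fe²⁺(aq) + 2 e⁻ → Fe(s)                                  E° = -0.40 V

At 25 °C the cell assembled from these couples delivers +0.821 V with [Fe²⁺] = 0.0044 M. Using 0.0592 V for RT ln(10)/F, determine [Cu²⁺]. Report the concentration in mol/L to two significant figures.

0.11 M

Cu²⁺/Cu is the cathode, Fe²⁺/Fe the anode: E°cell = +0.78 V, n = 2.
Overall reaction: Cu²⁺(aq) + Fe(s) → Cu(s) + Fe²⁺(aq); Q = [Fe²⁺]^1/[Cu²⁺]^1.
From E = E° − (0.0592/n) log Q: log Q = (E° − E)·n/0.0592 = (+0.78 − (+0.821))·2/0.0592 = -1.3851.
So 1·log[Cu²⁺] = 1·log(0.0044) − log Q = -2.3565 − (-1.3851) = -0.9714; [Cu²⁺] = 10^(-0.9714) ≈ 0.11 M.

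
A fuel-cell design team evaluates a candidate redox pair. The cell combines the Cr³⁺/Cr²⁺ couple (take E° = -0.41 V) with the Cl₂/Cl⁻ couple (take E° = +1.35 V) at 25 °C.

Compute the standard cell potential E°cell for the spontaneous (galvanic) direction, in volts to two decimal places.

+1.76 V

The Cl₂/Cl⁻ couple has the higher reduction potential, so it is the cathode; Cr³⁺/Cr²⁺ is oxidised at the anode.
E°cell = E°(cathode) − E°(anode) = (+1.35) − (-0.41) = +1.76 V.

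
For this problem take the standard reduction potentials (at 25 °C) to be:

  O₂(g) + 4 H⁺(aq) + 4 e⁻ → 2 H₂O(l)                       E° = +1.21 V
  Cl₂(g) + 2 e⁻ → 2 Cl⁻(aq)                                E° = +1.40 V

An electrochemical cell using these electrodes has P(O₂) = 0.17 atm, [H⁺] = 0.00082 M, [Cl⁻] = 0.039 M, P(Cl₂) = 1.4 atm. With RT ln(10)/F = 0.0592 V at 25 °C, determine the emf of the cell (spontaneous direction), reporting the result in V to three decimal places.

+0.472 V

Cl₂/Cl⁻ is the cathode (higher E°), O₂/H₂O the anode: E°cell = +1.40 − (+1.21) = +0.19 V, n = 4.
Overall: 2 Cl₂(g) + 2 H₂O(l) → 4 Cl⁻(aq) + O₂(g) + 4 H⁺(aq)
Q = [Cl⁻]^4·P(O₂)·[H⁺]^4 / (P(Cl₂)^2); log Q = -19.042.
E = E° − (0.0592/n) log Q = +0.19 − (0.0592/4)(-19.042) = +0.472 V.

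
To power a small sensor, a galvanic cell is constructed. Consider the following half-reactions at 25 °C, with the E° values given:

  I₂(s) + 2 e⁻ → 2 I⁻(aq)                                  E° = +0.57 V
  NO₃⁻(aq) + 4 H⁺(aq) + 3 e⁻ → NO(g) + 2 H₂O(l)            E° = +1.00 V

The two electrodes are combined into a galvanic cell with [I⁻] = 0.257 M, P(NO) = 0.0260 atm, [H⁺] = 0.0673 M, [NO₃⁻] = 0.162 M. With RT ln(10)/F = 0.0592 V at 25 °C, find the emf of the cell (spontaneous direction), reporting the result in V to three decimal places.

NO₃⁻/NO is the cathode (higher E°), I₂/I⁻ the anode: E°cell = +1.00 − (+0.57) = +0.43 V, n = 6.
Overall: 2 NO₃⁻(aq) + 8 H⁺(aq) + 6 I⁻(aq) → 2 NO(g) + 4 H₂O(l) + 3 I₂(s)
Q = P(NO)^2 / ([NO₃⁻]^2·[H⁺]^8·[I⁻]^6); log Q = 11.327.
E = E° − (0.0592/n) log Q = +0.43 − (0.0592/6)(11.327) = +0.318 V.

+0.318 V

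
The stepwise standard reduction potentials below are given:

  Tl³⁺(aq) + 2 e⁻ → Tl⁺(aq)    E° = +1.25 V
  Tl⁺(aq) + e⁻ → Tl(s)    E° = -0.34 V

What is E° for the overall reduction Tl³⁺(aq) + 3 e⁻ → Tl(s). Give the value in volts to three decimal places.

Adding the free-energy changes (−nFE°) of the two steps gives −n₃FE°₃ = −n₁FE°₁ − n₂FE°₂.
E°₃ = (2×+1.25 + 1×-0.34) / 3 = (+2.160) / 3 = +0.720 V.

+0.720 V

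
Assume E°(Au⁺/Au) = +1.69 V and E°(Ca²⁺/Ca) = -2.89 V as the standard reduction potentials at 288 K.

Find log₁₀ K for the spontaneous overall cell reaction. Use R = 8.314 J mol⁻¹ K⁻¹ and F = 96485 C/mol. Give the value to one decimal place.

160.3

Cathode: Au⁺/Au; anode: Ca²⁺/Ca. E°cell = (+1.69) − (-2.89) = +4.58 V, with n = 2.
ΔG° = −nFE° = −RT ln K, so ln K = nFE°/(RT) = (2)(96485)(+4.58) / ((8.314)(288)) = 369.107.
log₁₀ K = 369.107 / ln 10 = 160.3.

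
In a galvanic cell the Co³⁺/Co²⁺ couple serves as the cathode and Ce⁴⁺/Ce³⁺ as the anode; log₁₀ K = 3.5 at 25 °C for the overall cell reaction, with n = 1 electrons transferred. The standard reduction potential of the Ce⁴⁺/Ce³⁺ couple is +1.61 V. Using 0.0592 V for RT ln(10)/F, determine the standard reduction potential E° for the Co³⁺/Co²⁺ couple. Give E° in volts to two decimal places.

+1.82 V

E°cell = (0.0592/n)·log K = (0.0592/1)(3.5) = +0.207 V.
Since Co³⁺/Co²⁺ is the cathode and Ce⁴⁺/Ce³⁺ the anode, E°cell = E°(Co³⁺/Co²⁺) − E°(Ce⁴⁺/Ce³⁺).
So E°(Co³⁺/Co²⁺) = E°cell + E°(Ce⁴⁺/Ce³⁺) = +0.207 + (+1.61) = +1.82 V.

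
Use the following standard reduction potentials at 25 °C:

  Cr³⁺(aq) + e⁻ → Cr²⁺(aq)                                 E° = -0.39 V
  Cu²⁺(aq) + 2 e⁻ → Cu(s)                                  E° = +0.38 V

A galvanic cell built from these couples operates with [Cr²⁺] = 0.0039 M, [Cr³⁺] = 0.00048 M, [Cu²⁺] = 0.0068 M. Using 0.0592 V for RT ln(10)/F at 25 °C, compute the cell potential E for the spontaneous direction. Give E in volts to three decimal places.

+0.760 V

Cu²⁺/Cu is the cathode (higher E°), Cr³⁺/Cr²⁺ the anode: E°cell = +0.38 − (-0.39) = +0.77 V, n = 2.
Overall: Cu²⁺(aq) + 2 Cr²⁺(aq) → Cu(s) + 2 Cr³⁺(aq)
Q = [Cr³⁺]^2 / ([Cu²⁺]·[Cr²⁺]^2); log Q = 0.348.
E = E° − (0.0592/n) log Q = +0.77 − (0.0592/2)(0.348) = +0.760 V.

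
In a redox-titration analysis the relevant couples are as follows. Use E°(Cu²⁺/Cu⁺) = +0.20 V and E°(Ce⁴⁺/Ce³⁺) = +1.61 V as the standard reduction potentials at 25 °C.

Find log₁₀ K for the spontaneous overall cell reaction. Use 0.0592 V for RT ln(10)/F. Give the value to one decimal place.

Cathode: Ce⁴⁺/Ce³⁺; anode: Cu²⁺/Cu⁺. E°cell = +1.41 V, n = 1.
log K = nE°cell / 0.0592 = (1)(+1.41) / 0.0592 = 23.8.

23.8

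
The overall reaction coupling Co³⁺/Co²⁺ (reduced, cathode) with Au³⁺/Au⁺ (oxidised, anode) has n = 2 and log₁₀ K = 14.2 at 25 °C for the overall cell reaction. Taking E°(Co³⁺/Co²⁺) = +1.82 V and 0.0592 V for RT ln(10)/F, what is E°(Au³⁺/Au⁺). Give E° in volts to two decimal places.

E°cell = (0.0592/n)·log K = (0.0592/2)(14.2) = +0.420 V.
Since Co³⁺/Co²⁺ is the cathode and Au³⁺/Au⁺ the anode, E°cell = E°(Co³⁺/Co²⁺) − E°(Au³⁺/Au⁺).
So E°(Au³⁺/Au⁺) = E°(Co³⁺/Co²⁺) − E°cell = (+1.82) − (+0.420) = +1.40 V.

+1.40 V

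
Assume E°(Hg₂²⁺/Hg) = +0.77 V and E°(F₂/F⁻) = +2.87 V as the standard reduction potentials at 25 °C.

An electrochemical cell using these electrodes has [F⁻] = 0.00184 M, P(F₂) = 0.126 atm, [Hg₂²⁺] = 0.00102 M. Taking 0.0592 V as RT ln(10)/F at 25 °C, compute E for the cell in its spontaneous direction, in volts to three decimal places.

+2.324 V

F₂/F⁻ is the cathode (higher E°), Hg₂²⁺/Hg the anode: E°cell = +2.87 − (+0.77) = +2.10 V, n = 2.
Overall: F₂(g) + 2 Hg(l) → 2 F⁻(aq) + Hg₂²⁺(aq)
Q = [F⁻]^2·[Hg₂²⁺] / (P(F₂)); log Q = -7.562.
E = E° − (0.0592/n) log Q = +2.10 − (0.0592/2)(-7.562) = +2.324 V.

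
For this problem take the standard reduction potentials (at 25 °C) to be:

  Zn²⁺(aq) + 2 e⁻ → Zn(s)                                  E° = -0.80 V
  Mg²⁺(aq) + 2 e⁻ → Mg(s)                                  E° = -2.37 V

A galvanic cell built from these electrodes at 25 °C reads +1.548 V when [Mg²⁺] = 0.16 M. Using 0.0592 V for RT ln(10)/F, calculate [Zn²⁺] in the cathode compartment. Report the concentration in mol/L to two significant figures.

Zn²⁺/Zn is the cathode, Mg²⁺/Mg the anode: E°cell = +1.57 V, n = 2.
Overall reaction: Zn²⁺(aq) + Mg(s) → Zn(s) + Mg²⁺(aq); Q = [Mg²⁺]^1/[Zn²⁺]^1.
From E = E° − (0.0592/n) log Q: log Q = (E° − E)·n/0.0592 = (+1.57 − (+1.548))·2/0.0592 = 0.7432.
So 1·log[Zn²⁺] = 1·log(0.16) − log Q = -0.7959 − (0.7432) = -1.5391; [Zn²⁺] = 10^(-1.5391) ≈ 0.029 M.

0.029 M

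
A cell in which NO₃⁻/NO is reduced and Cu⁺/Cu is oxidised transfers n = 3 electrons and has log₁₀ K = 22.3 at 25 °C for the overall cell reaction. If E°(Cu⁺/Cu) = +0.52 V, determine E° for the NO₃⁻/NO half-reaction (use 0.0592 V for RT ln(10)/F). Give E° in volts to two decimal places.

+0.96 V

E°cell = (0.0592/n)·log K = (0.0592/3)(22.3) = +0.440 V.
Since NO₃⁻/NO is the cathode and Cu⁺/Cu the anode, E°cell = E°(NO₃⁻/NO) − E°(Cu⁺/Cu).
So E°(NO₃⁻/NO) = E°cell + E°(Cu⁺/Cu) = +0.440 + (+0.52) = +0.96 V.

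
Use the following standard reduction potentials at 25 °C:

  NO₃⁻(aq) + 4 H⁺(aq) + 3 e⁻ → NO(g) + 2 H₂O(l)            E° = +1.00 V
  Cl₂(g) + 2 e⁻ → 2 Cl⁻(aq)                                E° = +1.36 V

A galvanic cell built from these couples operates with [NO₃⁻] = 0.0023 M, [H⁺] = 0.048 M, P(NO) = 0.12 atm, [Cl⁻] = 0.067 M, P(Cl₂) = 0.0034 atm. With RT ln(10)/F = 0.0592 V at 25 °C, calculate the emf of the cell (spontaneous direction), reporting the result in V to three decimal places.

+0.494 V

Cl₂/Cl⁻ is the cathode (higher E°), NO₃⁻/NO the anode: E°cell = +1.36 − (+1.00) = +0.36 V, n = 6.
Overall: 3 Cl₂(g) + 2 NO(g) + 4 H₂O(l) → 6 Cl⁻(aq) + 2 NO₃⁻(aq) + 8 H⁺(aq)
Q = [Cl⁻]^6·[NO₃⁻]^2·[H⁺]^8 / (P(Cl₂)^3·P(NO)^2); log Q = -13.623.
E = E° − (0.0592/n) log Q = +0.36 − (0.0592/6)(-13.623) = +0.494 V.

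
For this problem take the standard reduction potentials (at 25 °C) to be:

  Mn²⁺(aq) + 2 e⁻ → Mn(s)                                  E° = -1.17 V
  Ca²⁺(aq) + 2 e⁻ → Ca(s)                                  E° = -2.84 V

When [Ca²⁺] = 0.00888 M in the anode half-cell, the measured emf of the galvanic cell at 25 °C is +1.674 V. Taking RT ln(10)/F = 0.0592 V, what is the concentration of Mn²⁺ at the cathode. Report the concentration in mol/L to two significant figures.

Mn²⁺/Mn is the cathode, Ca²⁺/Ca the anode: E°cell = +1.67 V, n = 2.
Overall reaction: Mn²⁺(aq) + Ca(s) → Mn(s) + Ca²⁺(aq); Q = [Ca²⁺]^1/[Mn²⁺]^1.
From E = E° − (0.0592/n) log Q: log Q = (E° − E)·n/0.0592 = (+1.67 − (+1.674))·2/0.0592 = -0.1351.
So 1·log[Mn²⁺] = 1·log(0.00888) − log Q = -2.0516 − (-0.1351) = -1.9165; [Mn²⁺] = 10^(-1.9165) ≈ 0.012 M.

0.012 M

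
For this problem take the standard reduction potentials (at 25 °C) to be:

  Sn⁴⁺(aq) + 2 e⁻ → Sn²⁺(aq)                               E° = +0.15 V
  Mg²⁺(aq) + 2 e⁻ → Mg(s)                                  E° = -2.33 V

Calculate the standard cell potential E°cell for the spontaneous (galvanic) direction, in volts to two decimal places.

+2.48 V

The Sn⁴⁺/Sn²⁺ couple has the higher reduction potential, so it is the cathode; Mg²⁺/Mg is oxidised at the anode.
E°cell = E°(cathode) − E°(anode) = (+0.15) − (-2.33) = +2.48 V.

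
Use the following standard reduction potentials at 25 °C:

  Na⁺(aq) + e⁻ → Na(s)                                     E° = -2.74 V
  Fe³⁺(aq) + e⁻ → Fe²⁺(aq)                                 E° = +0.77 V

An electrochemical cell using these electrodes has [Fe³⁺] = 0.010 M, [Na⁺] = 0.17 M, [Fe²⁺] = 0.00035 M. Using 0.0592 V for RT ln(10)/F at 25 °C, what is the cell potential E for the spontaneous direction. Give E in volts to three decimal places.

Fe³⁺/Fe²⁺ is the cathode (higher E°), Na⁺/Na the anode: E°cell = +0.77 − (-2.74) = +3.51 V, n = 1.
Overall: Fe³⁺(aq) + Na(s) → Fe²⁺(aq) + Na⁺(aq)
Q = [Fe²⁺]·[Na⁺] / ([Fe³⁺]); log Q = -2.225.
E = E° − (0.0592/n) log Q = +3.51 − (0.0592/1)(-2.225) = +3.642 V.

+3.642 V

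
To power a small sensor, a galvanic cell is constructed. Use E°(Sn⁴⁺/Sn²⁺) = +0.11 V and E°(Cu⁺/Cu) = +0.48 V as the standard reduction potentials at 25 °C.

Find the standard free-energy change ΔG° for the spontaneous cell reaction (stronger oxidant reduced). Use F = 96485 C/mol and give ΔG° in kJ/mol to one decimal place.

Cu⁺/Cu (E° = +0.48 V) is the cathode; Sn⁴⁺/Sn²⁺ (E° = +0.11 V) is the anode, so E°cell = +0.37 V.
Balancing electrons gives n = 2 (lcm of 1 and 2).
ΔG° = −nFE° = −(2)(96485)(+0.37) = -71,399 J = -71.4 kJ/mol.

-71.4 kJ/mol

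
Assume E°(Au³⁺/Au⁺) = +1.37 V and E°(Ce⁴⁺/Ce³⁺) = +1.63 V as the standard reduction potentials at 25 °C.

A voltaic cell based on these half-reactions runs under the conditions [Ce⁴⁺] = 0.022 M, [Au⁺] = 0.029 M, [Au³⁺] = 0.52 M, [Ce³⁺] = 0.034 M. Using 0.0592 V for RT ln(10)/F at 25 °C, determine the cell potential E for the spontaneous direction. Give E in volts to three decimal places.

+0.212 V

Ce⁴⁺/Ce³⁺ is the cathode (higher E°), Au³⁺/Au⁺ the anode: E°cell = +1.63 − (+1.37) = +0.26 V, n = 2.
Overall: 2 Ce⁴⁺(aq) + Au⁺(aq) → 2 Ce³⁺(aq) + Au³⁺(aq)
Q = [Ce³⁺]^2·[Au³⁺] / ([Ce⁴⁺]^2·[Au⁺]); log Q = 1.632.
E = E° − (0.0592/n) log Q = +0.26 − (0.0592/2)(1.632) = +0.212 V.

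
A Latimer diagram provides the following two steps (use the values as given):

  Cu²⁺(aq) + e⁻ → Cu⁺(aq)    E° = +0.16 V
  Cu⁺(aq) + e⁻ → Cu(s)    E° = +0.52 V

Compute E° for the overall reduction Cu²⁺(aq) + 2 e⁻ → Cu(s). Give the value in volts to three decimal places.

+0.340 V

Adding the free-energy changes (−nFE°) of the two steps gives −n₃FE°₃ = −n₁FE°₁ − n₂FE°₂.
E°₃ = (1×+0.16 + 1×+0.52) / 2 = (+0.680) / 2 = +0.340 V.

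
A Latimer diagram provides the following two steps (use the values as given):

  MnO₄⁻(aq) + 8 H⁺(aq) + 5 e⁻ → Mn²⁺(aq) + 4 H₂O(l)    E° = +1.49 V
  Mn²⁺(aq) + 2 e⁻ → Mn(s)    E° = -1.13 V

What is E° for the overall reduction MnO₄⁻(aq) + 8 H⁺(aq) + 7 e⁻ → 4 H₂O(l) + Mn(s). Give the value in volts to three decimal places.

Standard free energies of sequential steps add: ΔG°₃ = ΔG°₁ + ΔG°₂, so n₃E°₃ = n₁E°₁ + n₂E°₂.
E°₃ = (5×+1.49 + 2×-1.13) / 7 = (+5.190) / 7 = +0.741 V.

+0.741 V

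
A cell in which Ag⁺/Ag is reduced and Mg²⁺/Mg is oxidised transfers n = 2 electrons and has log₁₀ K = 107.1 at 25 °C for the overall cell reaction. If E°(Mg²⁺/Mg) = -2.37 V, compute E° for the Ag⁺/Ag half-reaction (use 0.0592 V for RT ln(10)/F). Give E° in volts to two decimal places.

E°cell = (0.0592/n)·log K = (0.0592/2)(107.1) = +3.170 V.
Since Ag⁺/Ag is the cathode and Mg²⁺/Mg the anode, E°cell = E°(Ag⁺/Ag) − E°(Mg²⁺/Mg).
So E°(Ag⁺/Ag) = E°cell + E°(Mg²⁺/Mg) = +3.170 + (-2.37) = +0.80 V.

+0.80 V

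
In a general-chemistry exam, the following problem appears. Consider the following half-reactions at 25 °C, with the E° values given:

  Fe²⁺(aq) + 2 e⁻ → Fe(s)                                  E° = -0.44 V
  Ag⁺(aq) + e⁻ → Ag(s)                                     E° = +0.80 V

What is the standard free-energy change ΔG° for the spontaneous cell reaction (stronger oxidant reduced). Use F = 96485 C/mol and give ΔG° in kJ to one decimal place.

Ag⁺/Ag (E° = +0.80 V) is the cathode; Fe²⁺/Fe (E° = -0.44 V) is the anode, so E°cell = +1.24 V.
Balancing electrons gives n = 2 (lcm of 1 and 2).
ΔG° = −nFE° = −(2)(96485)(+1.24) = -239,283 J = -239.3 kJ.

-239.3 kJ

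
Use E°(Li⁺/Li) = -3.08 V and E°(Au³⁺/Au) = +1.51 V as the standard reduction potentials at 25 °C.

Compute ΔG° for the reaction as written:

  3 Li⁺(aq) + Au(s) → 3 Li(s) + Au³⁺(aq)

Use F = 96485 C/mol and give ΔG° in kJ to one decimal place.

As written, Li⁺/Li is reduced (cathode) and Au³⁺/Au is oxidised (anode), so E°cell = (-3.08) − (+1.51) = -4.59 V.
Balancing electrons gives n = 3.
ΔG° = −nFE° = −(3)(96485)(-4.59) = 1,328,598 J = +1328.6 kJ.

+1328.6 kJ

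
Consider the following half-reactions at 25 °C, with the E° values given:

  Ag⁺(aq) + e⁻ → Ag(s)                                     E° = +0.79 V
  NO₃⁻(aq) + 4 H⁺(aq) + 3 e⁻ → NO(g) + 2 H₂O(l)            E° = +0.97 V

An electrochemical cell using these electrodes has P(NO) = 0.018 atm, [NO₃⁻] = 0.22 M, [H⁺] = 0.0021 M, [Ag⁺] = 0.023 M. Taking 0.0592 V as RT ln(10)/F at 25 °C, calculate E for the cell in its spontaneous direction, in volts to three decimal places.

NO₃⁻/NO is the cathode (higher E°), Ag⁺/Ag the anode: E°cell = +0.97 − (+0.79) = +0.18 V, n = 3.
Overall: NO₃⁻(aq) + 4 H⁺(aq) + 3 Ag(s) → NO(g) + 2 H₂O(l) + 3 Ag⁺(aq)
Q = P(NO)·[Ag⁺]^3 / ([NO₃⁻]·[H⁺]^4); log Q = 4.709.
E = E° − (0.0592/n) log Q = +0.18 − (0.0592/3)(4.709) = +0.087 V.

+0.087 V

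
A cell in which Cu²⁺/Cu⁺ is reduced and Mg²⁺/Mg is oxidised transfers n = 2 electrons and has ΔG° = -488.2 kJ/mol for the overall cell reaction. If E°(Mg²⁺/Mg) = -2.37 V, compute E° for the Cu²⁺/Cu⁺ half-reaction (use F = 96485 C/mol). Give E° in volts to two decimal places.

+0.16 V

E°cell = −ΔG°/(nF) = −(-488.2×10³)/((2)(96485)) = +2.530 V.
Since Cu²⁺/Cu⁺ is the cathode and Mg²⁺/Mg the anode, E°cell = E°(Cu²⁺/Cu⁺) − E°(Mg²⁺/Mg).
So E°(Cu²⁺/Cu⁺) = E°cell + E°(Mg²⁺/Mg) = +2.530 + (-2.37) = +0.16 V.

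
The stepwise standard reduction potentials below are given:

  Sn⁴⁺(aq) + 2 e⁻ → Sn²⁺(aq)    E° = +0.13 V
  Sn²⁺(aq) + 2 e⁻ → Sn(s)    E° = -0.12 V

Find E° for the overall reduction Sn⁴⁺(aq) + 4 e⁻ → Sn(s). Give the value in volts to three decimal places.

+0.005 V

Standard free energies of sequential steps add: ΔG°₃ = ΔG°₁ + ΔG°₂, so n₃E°₃ = n₁E°₁ + n₂E°₂.
E°₃ = (2×+0.13 + 2×-0.12) / 4 = (+0.020) / 4 = +0.005 V.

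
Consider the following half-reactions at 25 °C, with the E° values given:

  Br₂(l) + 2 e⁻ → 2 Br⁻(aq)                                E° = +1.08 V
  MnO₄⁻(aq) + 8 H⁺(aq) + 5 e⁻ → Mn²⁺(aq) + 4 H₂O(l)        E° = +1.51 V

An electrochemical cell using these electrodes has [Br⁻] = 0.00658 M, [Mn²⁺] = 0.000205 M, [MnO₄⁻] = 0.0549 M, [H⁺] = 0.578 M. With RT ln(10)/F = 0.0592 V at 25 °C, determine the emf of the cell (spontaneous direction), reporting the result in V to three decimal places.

+0.307 V

MnO₄⁻/Mn²⁺ is the cathode (higher E°), Br₂/Br⁻ the anode: E°cell = +1.51 − (+1.08) = +0.43 V, n = 10.
Overall: 2 MnO₄⁻(aq) + 16 H⁺(aq) + 10 Br⁻(aq) → 2 Mn²⁺(aq) + 8 H₂O(l) + 5 Br₂(l)
Q = [Mn²⁺]^2 / ([MnO₄⁻]^2·[H⁺]^16·[Br⁻]^10); log Q = 20.771.
E = E° − (0.0592/n) log Q = +0.43 − (0.0592/10)(20.771) = +0.307 V.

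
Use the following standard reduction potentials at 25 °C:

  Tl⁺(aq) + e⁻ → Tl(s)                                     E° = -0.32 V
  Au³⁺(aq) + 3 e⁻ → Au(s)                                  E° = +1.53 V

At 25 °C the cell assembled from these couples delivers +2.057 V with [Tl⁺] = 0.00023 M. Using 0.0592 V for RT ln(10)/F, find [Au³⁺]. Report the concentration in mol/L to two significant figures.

0.38 M

Au³⁺/Au is the cathode, Tl⁺/Tl the anode: E°cell = +1.85 V, n = 3.
Overall reaction: Au³⁺(aq) + 3 Tl(s) → Au(s) + 3 Tl⁺(aq); Q = [Tl⁺]^3/[Au³⁺]^1.
From E = E° − (0.0592/n) log Q: log Q = (E° − E)·n/0.0592 = (+1.85 − (+2.057))·3/0.0592 = -10.4899.
So 1·log[Au³⁺] = 3·log(0.00023) − log Q = -10.9148 − (-10.4899) = -0.4249; [Au³⁺] = 10^(-0.4249) ≈ 0.38 M.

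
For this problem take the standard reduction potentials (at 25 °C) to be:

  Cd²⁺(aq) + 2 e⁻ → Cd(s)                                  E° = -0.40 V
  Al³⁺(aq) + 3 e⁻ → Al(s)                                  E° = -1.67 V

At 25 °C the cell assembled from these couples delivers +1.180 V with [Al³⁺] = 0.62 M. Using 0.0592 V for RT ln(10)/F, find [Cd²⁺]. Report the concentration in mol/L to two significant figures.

0.00066 M

Cd²⁺/Cd is the cathode, Al³⁺/Al the anode: E°cell = +1.27 V, n = 6.
Overall reaction: 3 Cd²⁺(aq) + 2 Al(s) → 3 Cd(s) + 2 Al³⁺(aq); Q = [Al³⁺]^2/[Cd²⁺]^3.
From E = E° − (0.0592/n) log Q: log Q = (E° − E)·n/0.0592 = (+1.27 − (+1.180))·6/0.0592 = 9.1216.
So 3·log[Cd²⁺] = 2·log(0.62) − log Q = -0.4152 − (9.1216) = -9.5368; log[Cd²⁺] = -9.5368 / 3 = -3.1789; [Cd²⁺] = 10^(-3.1789) ≈ 0.00066 M.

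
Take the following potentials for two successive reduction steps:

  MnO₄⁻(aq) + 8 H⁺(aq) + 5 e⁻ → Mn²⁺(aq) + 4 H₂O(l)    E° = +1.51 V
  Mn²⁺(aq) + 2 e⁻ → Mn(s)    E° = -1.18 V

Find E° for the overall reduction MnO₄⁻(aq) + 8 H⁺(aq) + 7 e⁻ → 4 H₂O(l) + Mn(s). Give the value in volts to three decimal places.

Since ΔG° = −nFE° is additive over sequential reductions, n₃E°₃ = n₁E°₁ + n₂E°₂.
E°₃ = (5×+1.51 + 2×-1.18) / 7 = (+5.190) / 7 = +0.741 V.

+0.741 V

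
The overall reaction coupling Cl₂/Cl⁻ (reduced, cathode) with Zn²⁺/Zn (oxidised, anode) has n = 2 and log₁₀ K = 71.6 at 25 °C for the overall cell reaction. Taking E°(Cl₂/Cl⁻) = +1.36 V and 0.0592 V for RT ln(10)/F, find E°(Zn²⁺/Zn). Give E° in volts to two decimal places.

-0.76 V

E°cell = (0.0592/n)·log K = (0.0592/2)(71.6) = +2.119 V.
Since Cl₂/Cl⁻ is the cathode and Zn²⁺/Zn the anode, E°cell = E°(Cl₂/Cl⁻) − E°(Zn²⁺/Zn).
So E°(Zn²⁺/Zn) = E°(Cl₂/Cl⁻) − E°cell = (+1.36) − (+2.119) = -0.76 V.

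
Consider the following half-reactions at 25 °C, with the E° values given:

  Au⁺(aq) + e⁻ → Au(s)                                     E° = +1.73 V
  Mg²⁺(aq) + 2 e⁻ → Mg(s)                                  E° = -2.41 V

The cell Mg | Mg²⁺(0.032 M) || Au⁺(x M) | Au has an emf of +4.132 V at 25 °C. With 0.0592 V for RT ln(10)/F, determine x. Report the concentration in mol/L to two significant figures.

0.13 M

Au⁺/Au is the cathode, Mg²⁺/Mg the anode: E°cell = +4.14 V, n = 2.
Overall reaction: 2 Au⁺(aq) + Mg(s) → 2 Au(s) + Mg²⁺(aq); Q = [Mg²⁺]^1/[Au⁺]^2.
From E = E° − (0.0592/n) log Q: log Q = (E° − E)·n/0.0592 = (+4.14 − (+4.132))·2/0.0592 = 0.2703.
So 2·log[Au⁺] = 1·log(0.032) − log Q = -1.4949 − (0.2703) = -1.7652; log[Au⁺] = -1.7652 / 2 = -0.8826; [Au⁺] = 10^(-0.8826) ≈ 0.13 M.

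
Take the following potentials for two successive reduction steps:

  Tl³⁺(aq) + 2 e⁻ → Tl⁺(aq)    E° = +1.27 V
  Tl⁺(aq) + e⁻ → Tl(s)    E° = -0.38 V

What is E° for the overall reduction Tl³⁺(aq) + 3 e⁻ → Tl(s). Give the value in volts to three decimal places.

Adding the free-energy changes (−nFE°) of the two steps gives −n₃FE°₃ = −n₁FE°₁ − n₂FE°₂.
E°₃ = (2×+1.27 + 1×-0.38) / 3 = (+2.160) / 3 = +0.720 V.
Simply averaging or adding the two E° values would be wrong; the electron-weighted sum is required.

+0.720 V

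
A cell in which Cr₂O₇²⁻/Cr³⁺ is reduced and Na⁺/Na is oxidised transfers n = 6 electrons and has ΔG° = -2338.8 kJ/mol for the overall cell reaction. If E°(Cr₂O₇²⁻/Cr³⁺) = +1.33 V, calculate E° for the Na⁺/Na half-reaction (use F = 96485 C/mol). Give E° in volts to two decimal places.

-2.71 V

E°cell = −ΔG°/(nF) = −(-2338.8×10³)/((6)(96485)) = +4.040 V.
Since Cr₂O₇²⁻/Cr³⁺ is the cathode and Na⁺/Na the anode, E°cell = E°(Cr₂O₇²⁻/Cr³⁺) − E°(Na⁺/Na).
So E°(Na⁺/Na) = E°(Cr₂O₇²⁻/Cr³⁺) − E°cell = (+1.33) − (+4.040) = -2.71 V.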